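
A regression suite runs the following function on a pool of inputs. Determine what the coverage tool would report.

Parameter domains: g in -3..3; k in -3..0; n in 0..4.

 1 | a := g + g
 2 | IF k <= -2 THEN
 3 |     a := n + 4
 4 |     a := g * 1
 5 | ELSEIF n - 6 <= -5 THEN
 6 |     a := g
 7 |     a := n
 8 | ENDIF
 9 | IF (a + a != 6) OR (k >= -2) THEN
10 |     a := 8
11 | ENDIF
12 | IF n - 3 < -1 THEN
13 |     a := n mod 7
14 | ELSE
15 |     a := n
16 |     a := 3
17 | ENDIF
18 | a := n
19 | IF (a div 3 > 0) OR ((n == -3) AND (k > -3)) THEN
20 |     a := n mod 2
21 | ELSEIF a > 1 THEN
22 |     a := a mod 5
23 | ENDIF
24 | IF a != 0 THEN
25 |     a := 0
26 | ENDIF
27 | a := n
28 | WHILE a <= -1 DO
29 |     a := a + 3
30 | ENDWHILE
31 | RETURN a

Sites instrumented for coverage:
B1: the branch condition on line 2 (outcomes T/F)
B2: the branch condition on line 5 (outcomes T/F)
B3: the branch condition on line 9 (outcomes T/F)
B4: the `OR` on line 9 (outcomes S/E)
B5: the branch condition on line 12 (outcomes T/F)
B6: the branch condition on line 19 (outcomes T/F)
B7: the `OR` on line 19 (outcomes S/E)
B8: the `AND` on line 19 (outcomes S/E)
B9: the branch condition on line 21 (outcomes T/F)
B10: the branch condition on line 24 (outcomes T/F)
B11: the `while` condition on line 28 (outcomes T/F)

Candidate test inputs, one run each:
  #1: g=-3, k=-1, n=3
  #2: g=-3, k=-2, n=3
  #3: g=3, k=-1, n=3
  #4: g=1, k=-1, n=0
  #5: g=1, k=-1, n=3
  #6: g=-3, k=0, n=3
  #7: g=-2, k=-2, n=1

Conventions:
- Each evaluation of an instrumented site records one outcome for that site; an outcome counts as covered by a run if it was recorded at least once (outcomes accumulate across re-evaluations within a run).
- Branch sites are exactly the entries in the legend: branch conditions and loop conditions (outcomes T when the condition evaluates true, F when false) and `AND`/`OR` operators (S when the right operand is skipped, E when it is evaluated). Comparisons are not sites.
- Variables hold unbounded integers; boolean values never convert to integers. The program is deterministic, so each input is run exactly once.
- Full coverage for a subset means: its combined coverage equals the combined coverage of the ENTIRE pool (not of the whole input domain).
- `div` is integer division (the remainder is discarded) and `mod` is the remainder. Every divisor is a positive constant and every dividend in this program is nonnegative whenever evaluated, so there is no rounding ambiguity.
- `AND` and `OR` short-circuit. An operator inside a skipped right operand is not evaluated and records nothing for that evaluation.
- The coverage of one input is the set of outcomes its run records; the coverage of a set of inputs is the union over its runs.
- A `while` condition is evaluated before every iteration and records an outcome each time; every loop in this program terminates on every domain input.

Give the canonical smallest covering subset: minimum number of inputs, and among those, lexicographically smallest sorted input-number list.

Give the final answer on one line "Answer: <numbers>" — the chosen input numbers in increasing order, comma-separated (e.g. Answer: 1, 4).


run #1 (g=-3, k=-1, n=3) runs B1->F, B2->F, B4->S, B3->T, B5->F, B7->S, B6->T, B10->T, B11->F; records B1=F, B2=F, B3=T, B4=S, B5=F, B6=T, B7=S, B10=T, B11=F
run #2 (g=-3, k=-2, n=3) runs B1->T, B4->S, B3->T, B5->F, B7->S, B6->T, B10->T, B11->F; records B1=T, B3=T, B4=S, B5=F, B6=T, B7=S, B10=T, B11=F
run #3 (g=3, k=-1, n=3) runs B1->F, B2->F, B4->S, B3->T, B5->F, B7->S, B6->T, B10->T, B11->F; records B1=F, B2=F, B3=T, B4=S, B5=F, B6=T, B7=S, B10=T, B11=F
run #4 (g=1, k=-1, n=0) runs B1->F, B2->T, B4->S, B3->T, B5->T, B7->E, B8->S, B6->F, B9->F, B10->F, B11->F; records B1=F, B2=T, B3=T, B4=S, B5=T, B6=F, B7=E, B8=S, B9=F, B10=F, B11=F
run #5 (g=1, k=-1, n=3) runs B1->F, B2->F, B4->S, B3->T, B5->F, B7->S, B6->T, B10->T, B11->F; records B1=F, B2=F, B3=T, B4=S, B5=F, B6=T, B7=S, B10=T, B11=F
run #6 (g=-3, k=0, n=3) runs B1->F, B2->F, B4->S, B3->T, B5->F, B7->S, B6->T, B10->T, B11->F; records B1=F, B2=F, B3=T, B4=S, B5=F, B6=T, B7=S, B10=T, B11=F
run #7 (g=-2, k=-2, n=1) runs B1->T, B4->S, B3->T, B5->T, B7->E, B8->S, B6->F, B9->F, B10->T, B11->F; records B1=T, B3=T, B4=S, B5=T, B6=F, B7=E, B8=S, B9=F, B10=T, B11=F
pool-wide coverage (17 outcomes): B1=T, B1=F, B2=T, B2=F, B3=T, B4=S, B5=T, B5=F, B6=T, B6=F, B7=S, B7=E, B8=S, B9=F, B10=T, B10=F, B11=F
size 1 is not enough: best union over all size-1 subsets is 11/17
size 2 is not enough: best union over all size-2 subsets is 16/17
size 3: inputs {1, 2, 4} cover all 17 outcomes, and no lexicographically smaller subset of this size does
Answer: 1, 2, 4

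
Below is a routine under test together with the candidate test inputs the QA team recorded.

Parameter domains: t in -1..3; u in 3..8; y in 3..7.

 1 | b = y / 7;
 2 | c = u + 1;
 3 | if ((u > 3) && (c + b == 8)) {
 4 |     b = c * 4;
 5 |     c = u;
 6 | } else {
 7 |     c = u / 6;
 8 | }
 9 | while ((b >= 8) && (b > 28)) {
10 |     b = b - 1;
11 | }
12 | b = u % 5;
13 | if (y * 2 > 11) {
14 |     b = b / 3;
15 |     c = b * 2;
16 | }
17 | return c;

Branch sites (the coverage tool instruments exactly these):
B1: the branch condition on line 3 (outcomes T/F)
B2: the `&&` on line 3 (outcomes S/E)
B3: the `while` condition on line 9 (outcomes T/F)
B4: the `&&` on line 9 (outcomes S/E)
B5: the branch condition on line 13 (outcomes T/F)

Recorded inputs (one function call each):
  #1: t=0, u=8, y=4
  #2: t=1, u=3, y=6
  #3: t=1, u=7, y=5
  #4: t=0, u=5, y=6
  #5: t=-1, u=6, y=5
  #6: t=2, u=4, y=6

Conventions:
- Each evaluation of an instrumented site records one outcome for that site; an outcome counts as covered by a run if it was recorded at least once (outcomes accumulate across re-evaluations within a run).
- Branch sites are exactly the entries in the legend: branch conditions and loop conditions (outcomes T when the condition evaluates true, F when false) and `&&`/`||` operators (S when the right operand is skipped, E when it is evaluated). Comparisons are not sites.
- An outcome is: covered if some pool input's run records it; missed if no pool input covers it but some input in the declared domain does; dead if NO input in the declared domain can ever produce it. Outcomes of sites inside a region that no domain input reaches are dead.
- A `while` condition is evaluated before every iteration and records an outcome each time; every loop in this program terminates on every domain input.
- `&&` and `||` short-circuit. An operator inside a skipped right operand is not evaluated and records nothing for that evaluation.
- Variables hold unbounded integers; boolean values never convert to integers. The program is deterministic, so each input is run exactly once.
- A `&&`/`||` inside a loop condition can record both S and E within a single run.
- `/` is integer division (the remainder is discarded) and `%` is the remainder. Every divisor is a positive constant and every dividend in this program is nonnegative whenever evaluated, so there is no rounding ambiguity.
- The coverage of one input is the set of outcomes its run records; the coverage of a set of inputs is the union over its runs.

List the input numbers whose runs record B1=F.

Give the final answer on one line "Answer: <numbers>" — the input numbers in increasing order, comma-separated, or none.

input #1 (t=0, u=8, y=4): produces B1=F
input #2 (t=1, u=3, y=6): produces B1=F
input #3 (t=1, u=7, y=5): does not produce B1=F
input #4 (t=0, u=5, y=6): produces B1=F
input #5 (t=-1, u=6, y=5): produces B1=F
input #6 (t=2, u=4, y=6): produces B1=F

Answer: 1, 2, 4, 5, 6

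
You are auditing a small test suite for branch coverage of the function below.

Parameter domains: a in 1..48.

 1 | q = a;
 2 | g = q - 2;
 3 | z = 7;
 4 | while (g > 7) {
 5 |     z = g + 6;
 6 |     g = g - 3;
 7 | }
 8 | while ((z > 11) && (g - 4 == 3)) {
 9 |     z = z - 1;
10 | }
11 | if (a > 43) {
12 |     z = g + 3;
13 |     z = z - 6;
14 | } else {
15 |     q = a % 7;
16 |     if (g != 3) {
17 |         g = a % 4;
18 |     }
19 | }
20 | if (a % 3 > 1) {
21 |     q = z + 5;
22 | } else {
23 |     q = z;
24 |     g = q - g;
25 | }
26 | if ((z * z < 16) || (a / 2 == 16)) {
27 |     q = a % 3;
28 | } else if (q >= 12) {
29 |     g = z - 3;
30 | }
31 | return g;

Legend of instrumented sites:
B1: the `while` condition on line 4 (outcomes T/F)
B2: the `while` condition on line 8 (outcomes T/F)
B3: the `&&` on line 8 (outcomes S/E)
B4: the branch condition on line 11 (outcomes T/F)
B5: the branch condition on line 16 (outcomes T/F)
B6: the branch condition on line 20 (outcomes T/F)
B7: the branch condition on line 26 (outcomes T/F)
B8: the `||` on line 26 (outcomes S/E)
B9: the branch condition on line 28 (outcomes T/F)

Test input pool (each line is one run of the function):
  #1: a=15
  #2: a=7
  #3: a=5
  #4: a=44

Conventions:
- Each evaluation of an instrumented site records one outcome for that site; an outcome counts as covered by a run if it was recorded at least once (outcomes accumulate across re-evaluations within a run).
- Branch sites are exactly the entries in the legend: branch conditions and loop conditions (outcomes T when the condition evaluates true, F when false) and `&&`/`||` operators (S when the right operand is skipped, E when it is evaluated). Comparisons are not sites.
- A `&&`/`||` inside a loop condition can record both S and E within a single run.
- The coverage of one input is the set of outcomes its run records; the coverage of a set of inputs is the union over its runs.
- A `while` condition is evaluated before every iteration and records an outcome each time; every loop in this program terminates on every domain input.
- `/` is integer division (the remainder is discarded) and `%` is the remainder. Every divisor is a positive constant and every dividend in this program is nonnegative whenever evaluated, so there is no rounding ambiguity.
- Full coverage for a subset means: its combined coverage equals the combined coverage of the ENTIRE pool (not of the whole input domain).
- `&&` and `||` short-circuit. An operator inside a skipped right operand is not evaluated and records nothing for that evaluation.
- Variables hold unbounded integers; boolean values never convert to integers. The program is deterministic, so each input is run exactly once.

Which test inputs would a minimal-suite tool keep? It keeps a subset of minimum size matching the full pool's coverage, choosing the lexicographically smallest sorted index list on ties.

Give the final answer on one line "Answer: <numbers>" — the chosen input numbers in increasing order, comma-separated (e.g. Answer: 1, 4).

test 1 (a=15) fires B1->T, B1->T, B1->F, B3->E, B2->T, B3->E, B2->T, B3->E, B2->T, B3->E, B2->T, B3->E, B2->T, B3->S, ...; hits B1=T, B1=F, B2=T, B2=F, B3=S, B3=E, B4=F, B5=T, B6=F, B7=F, B8=E, B9=F
test 2 (a=7) fires B1->F, B3->S, B2->F, B4->F, B5->T, B6->F, B8->E, B7->F, B9->F; hits B1=F, B2=F, B3=S, B4=F, B5=T, B6=F, B7=F, B8=E, B9=F
test 3 (a=5) fires B1->F, B3->S, B2->F, B4->F, B5->F, B6->T, B8->E, B7->F, B9->T; hits B1=F, B2=F, B3=S, B4=F, B5=F, B6=T, B7=F, B8=E, B9=T
test 4 (a=44) fires B1->T, B1->T, B1->T, B1->T, B1->T, B1->T, B1->T, B1->T, B1->T, B1->T, B1->T, B1->T, B1->F, B3->E, ...; hits B1=T, B1=F, B2=F, B3=E, B4=T, B6=T, B7=T, B8=S
together the pool reaches 18 outcomes: B1=T, B1=F, B2=T, B2=F, B3=S, B3=E, B4=T, B4=F, B5=T, B5=F, B6=T, B6=F, B7=T, B7=F, B8=S, B8=E, B9=T, B9=F
every size-1 subset falls short of the 18 outcomes (best: 12/18)
every size-2 subset falls short of the 18 outcomes (best: 16/18)
the canonical winner is {1, 3, 4}: size 3, full 18-outcome coverage, earliest index list among size-3 covers

Answer: 1, 3, 4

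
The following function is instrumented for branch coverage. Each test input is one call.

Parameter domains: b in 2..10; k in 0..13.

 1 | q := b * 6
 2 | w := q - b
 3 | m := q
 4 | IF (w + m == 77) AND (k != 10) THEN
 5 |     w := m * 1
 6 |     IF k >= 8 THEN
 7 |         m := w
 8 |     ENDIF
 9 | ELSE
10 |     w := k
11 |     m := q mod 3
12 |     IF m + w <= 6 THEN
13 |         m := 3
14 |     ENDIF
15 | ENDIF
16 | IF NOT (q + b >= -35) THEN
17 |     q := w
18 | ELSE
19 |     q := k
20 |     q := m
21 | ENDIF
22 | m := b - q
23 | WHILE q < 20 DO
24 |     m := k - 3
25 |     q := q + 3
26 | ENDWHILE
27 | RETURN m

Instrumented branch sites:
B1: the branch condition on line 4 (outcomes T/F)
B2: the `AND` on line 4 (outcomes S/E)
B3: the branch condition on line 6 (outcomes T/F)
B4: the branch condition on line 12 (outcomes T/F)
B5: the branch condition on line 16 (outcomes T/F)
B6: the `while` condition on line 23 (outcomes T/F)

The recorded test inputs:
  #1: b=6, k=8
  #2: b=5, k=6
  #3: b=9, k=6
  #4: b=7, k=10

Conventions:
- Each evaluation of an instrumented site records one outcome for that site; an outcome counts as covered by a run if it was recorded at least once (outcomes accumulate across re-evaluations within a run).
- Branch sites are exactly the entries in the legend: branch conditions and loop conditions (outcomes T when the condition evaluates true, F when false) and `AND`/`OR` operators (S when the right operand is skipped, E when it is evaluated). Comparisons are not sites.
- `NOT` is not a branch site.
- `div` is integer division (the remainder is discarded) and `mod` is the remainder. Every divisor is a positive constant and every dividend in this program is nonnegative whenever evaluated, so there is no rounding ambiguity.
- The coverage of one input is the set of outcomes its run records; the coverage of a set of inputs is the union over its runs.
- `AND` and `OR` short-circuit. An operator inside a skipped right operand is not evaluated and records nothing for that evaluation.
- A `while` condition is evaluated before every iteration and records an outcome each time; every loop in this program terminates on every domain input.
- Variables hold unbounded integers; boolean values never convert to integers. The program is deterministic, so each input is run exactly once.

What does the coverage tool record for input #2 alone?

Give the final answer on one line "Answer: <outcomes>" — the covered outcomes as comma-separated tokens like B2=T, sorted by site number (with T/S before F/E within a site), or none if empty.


Event log for input #2 (b=5, k=6):
  B2->S, B1->F, B4->T, B5->F, B6->T, B6->T, B6->T, B6->T, B6->T, B6->T
  B6->F
as a set, this run covers: B1=F, B2=S, B4=T, B5=F, B6=T, B6=F
Answer: B1=F, B2=S, B4=T, B5=F, B6=T, B6=F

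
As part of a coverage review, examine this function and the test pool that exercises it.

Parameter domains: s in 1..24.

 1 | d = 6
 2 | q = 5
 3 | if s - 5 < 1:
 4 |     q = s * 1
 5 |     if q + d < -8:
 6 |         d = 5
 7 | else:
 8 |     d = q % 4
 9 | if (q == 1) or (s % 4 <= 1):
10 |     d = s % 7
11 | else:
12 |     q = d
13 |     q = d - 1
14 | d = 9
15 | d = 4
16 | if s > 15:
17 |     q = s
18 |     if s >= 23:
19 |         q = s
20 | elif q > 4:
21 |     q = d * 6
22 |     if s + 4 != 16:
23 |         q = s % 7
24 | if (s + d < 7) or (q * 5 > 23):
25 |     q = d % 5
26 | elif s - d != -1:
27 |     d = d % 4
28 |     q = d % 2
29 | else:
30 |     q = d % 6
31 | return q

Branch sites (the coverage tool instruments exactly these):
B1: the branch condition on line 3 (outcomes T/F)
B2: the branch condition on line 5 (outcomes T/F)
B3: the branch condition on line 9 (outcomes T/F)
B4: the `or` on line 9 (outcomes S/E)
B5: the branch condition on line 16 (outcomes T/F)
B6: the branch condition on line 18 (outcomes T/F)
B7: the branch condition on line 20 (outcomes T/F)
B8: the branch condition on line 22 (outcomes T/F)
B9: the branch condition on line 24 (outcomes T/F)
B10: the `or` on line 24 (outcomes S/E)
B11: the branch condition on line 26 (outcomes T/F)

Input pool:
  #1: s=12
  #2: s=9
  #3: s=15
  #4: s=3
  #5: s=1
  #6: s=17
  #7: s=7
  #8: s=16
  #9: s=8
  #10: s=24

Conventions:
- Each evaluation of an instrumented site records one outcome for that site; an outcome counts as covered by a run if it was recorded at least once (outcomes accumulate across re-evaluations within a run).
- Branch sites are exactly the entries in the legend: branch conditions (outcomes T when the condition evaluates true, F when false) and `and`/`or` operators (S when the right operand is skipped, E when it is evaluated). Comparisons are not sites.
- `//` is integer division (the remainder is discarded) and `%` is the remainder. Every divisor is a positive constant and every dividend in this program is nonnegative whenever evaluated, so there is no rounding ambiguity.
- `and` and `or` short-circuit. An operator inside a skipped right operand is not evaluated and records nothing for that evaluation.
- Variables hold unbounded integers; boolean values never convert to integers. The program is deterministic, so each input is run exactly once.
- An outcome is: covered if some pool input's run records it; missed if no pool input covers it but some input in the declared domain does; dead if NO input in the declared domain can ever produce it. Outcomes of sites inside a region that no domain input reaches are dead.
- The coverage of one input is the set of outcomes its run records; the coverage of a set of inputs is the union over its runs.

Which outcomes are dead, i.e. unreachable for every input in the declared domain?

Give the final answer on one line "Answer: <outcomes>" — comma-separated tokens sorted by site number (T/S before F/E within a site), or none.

running all 24 domain inputs and tallying outcomes:
  B2=T: zero occurrences over every domain input -> dead
  reachable outcomes have witnesses, e.g. B1=T (e.g. s=1), B1=F (e.g. s=6), B2=F (e.g. s=1), B3=T (e.g. s=1)

Answer: B2=T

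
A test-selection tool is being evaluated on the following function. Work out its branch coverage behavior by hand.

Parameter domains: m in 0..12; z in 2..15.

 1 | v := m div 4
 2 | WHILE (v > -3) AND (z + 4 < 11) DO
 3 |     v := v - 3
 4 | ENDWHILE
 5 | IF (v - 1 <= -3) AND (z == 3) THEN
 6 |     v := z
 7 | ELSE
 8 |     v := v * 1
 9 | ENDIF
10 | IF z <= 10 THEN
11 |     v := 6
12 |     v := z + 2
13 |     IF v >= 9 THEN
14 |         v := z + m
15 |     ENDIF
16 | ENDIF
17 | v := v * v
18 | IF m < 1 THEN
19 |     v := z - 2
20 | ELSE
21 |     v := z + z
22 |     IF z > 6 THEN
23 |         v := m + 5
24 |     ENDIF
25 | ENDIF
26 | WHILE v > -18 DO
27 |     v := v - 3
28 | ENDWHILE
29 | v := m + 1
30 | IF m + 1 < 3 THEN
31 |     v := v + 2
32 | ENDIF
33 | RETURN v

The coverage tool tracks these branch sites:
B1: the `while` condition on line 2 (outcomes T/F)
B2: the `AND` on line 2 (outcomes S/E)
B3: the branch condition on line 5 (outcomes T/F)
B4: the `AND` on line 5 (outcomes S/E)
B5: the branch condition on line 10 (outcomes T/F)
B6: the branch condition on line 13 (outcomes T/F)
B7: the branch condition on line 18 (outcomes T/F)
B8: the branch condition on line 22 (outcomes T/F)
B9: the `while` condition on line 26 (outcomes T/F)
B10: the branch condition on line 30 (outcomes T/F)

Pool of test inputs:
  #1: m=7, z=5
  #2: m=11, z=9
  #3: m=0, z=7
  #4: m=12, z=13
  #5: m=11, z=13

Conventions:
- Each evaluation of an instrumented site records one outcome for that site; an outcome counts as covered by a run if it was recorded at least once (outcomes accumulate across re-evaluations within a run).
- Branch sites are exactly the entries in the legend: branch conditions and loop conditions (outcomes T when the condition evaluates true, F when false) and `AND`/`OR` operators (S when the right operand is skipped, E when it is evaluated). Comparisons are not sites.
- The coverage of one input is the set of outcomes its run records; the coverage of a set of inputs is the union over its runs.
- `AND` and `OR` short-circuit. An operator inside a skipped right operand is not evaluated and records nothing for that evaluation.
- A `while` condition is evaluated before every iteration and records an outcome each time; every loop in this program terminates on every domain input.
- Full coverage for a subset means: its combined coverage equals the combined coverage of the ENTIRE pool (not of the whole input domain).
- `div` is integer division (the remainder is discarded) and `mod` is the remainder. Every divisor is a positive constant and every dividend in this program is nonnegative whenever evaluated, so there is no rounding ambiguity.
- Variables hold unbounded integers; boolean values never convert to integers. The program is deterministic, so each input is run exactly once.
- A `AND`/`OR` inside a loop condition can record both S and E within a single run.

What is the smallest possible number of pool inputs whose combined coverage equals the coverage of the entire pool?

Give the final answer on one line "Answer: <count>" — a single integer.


input #1, m=7, z=5: events B2->E, B1->T, B2->E, B1->T, B2->S, B1->F, B4->E, B3->F, B5->T, B6->F, B7->F, B8->F, B9->T, B9->T, ...; outcomes B1=T, B1=F, B2=S, B2=E, B3=F, B4=E, B5=T, B6=F, B7=F, B8=F, B9=T, B9=F, B10=F
input #2, m=11, z=9: events B2->E, B1->F, B4->S, B3->F, B5->T, B6->T, B7->F, B8->T, B9->T, B9->T, B9->T, B9->T, B9->T, B9->T, ...; outcomes B1=F, B2=E, B3=F, B4=S, B5=T, B6=T, B7=F, B8=T, B9=T, B9=F, B10=F
input #3, m=0, z=7: events B2->E, B1->F, B4->S, B3->F, B5->T, B6->T, B7->T, B9->T, B9->T, B9->T, B9->T, B9->T, B9->T, B9->T, ...; outcomes B1=F, B2=E, B3=F, B4=S, B5=T, B6=T, B7=T, B9=T, B9=F, B10=T
input #4, m=12, z=13: events B2->E, B1->F, B4->S, B3->F, B5->F, B7->F, B8->T, B9->T, B9->T, B9->T, B9->T, B9->T, B9->T, B9->T, ...; outcomes B1=F, B2=E, B3=F, B4=S, B5=F, B7=F, B8=T, B9=T, B9=F, B10=F
input #5, m=11, z=13: events B2->E, B1->F, B4->S, B3->F, B5->F, B7->F, B8->T, B9->T, B9->T, B9->T, B9->T, B9->T, B9->T, B9->T, ...; outcomes B1=F, B2=E, B3=F, B4=S, B5=F, B7=F, B8=T, B9=T, B9=F, B10=F
pool-wide coverage (19 outcomes): B1=T, B1=F, B2=S, B2=E, B3=F, B4=S, B4=E, B5=T, B5=F, B6=T, B6=F, B7=T, B7=F, B8=T, B8=F, B9=T, B9=F, B10=T, B10=F
every size-1 subset falls short of the 19 outcomes (best: 13/19)
every size-2 subset falls short of the 19 outcomes (best: 17/19)
the canonical winner is {1, 3, 4}: size 3, full 19-outcome coverage, earliest index list among size-3 covers
Answer: 3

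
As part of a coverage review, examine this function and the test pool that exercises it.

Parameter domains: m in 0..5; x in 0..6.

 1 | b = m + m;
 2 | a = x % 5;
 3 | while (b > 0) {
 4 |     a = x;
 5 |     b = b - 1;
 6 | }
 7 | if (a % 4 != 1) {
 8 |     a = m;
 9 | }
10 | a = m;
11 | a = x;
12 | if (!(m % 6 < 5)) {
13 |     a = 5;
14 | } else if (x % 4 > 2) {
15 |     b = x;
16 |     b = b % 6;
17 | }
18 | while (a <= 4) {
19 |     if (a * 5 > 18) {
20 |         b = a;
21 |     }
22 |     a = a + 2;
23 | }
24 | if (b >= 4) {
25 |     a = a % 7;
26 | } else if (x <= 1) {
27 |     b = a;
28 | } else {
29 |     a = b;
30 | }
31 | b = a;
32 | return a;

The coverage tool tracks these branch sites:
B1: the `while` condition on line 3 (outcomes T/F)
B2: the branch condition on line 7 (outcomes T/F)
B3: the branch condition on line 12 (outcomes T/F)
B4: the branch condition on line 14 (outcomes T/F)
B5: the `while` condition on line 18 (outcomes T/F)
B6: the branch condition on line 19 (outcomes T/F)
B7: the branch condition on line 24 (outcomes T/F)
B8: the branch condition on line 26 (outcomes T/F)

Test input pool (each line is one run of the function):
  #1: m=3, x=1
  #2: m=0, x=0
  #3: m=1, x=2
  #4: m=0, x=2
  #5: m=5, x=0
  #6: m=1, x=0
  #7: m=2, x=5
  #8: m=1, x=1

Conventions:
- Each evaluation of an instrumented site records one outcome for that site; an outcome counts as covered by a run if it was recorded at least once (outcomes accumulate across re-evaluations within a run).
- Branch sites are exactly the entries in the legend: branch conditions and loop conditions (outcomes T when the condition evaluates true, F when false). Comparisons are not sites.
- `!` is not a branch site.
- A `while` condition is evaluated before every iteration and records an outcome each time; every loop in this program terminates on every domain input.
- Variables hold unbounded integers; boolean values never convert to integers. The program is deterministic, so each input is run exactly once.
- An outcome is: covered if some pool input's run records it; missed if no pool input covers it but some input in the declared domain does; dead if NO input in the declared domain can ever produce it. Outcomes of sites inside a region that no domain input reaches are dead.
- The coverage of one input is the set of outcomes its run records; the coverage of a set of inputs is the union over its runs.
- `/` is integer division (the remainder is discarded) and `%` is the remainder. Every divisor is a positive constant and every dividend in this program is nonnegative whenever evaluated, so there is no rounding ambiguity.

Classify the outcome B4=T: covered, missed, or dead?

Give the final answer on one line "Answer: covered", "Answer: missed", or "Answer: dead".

no pool input records B4=T
but domain input (m=0, x=3) does record it -> reachable, so missed

Answer: missed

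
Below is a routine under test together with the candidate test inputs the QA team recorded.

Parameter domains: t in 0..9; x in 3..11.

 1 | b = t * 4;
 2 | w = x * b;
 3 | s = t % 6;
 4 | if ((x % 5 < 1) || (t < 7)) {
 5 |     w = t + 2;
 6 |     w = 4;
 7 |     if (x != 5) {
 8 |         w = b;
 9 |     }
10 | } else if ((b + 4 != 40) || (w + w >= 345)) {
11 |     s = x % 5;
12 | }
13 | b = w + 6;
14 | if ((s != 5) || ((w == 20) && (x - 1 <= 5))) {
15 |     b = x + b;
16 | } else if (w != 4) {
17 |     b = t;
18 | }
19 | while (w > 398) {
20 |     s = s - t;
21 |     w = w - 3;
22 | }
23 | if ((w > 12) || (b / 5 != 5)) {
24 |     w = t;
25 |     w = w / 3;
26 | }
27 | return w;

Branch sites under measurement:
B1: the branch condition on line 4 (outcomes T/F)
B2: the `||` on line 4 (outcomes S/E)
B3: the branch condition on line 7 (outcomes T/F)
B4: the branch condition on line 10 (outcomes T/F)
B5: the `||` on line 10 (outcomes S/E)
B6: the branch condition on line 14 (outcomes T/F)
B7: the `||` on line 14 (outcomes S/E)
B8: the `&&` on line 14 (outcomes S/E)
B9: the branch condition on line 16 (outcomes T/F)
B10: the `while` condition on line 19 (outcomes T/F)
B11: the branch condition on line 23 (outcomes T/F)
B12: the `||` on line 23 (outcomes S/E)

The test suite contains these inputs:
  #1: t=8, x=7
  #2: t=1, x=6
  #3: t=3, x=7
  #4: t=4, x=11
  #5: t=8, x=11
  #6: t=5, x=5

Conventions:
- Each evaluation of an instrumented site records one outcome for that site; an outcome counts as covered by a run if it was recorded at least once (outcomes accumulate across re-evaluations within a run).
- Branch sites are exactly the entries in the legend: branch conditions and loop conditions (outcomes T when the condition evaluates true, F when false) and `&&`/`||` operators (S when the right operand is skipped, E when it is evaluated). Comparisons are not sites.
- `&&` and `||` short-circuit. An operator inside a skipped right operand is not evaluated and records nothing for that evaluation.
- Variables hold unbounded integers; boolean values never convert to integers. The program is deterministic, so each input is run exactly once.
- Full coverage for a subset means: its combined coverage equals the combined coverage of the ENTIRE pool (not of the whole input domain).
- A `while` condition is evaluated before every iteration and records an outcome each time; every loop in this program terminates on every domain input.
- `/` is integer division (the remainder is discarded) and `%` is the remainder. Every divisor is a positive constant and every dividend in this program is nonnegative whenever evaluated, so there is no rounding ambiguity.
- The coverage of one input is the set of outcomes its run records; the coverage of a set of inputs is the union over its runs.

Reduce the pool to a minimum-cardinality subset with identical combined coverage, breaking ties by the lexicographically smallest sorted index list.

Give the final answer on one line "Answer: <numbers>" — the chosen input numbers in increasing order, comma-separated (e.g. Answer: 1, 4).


run #1 (t=8, x=7) runs B2->E, B1->F, B5->S, B4->T, B7->S, B6->T, B10->F, B12->S, B11->T; records B1=F, B2=E, B4=T, B5=S, B6=T, B7=S, B10=F, B11=T, B12=S
run #2 (t=1, x=6) runs B2->E, B1->T, B3->T, B7->S, B6->T, B10->F, B12->E, B11->T; records B1=T, B2=E, B3=T, B6=T, B7=S, B10=F, B11=T, B12=E
run #3 (t=3, x=7) runs B2->E, B1->T, B3->T, B7->S, B6->T, B10->F, B12->E, B11->F; records B1=T, B2=E, B3=T, B6=T, B7=S, B10=F, B11=F, B12=E
run #4 (t=4, x=11) runs B2->E, B1->T, B3->T, B7->S, B6->T, B10->F, B12->S, B11->T; records B1=T, B2=E, B3=T, B6=T, B7=S, B10=F, B11=T, B12=S
run #5 (t=8, x=11) runs B2->E, B1->F, B5->S, B4->T, B7->S, B6->T, B10->F, B12->S, B11->T; records B1=F, B2=E, B4=T, B5=S, B6=T, B7=S, B10=F, B11=T, B12=S
run #6 (t=5, x=5) runs B2->S, B1->T, B3->F, B7->E, B8->S, B6->F, B9->F, B10->F, B12->E, B11->T; records B1=T, B2=S, B3=F, B6=F, B7=E, B8=S, B9=F, B10=F, B11=T, B12=E
the full pool covers 19 outcomes: B1=T, B1=F, B2=S, B2=E, B3=T, B3=F, B4=T, B5=S, B6=T, B6=F, B7=S, B7=E, B8=S, B9=F, B10=F, B11=T, B11=F, B12=S, B12=E
every size-1 subset falls short of the 19 outcomes (best: 10/19)
every size-2 subset falls short of the 19 outcomes (best: 17/19)
inputs {1, 3, 6} (size 3) cover everything; no size-3 subset with a lexicographically smaller index list covers all 19
Answer: 1, 3, 6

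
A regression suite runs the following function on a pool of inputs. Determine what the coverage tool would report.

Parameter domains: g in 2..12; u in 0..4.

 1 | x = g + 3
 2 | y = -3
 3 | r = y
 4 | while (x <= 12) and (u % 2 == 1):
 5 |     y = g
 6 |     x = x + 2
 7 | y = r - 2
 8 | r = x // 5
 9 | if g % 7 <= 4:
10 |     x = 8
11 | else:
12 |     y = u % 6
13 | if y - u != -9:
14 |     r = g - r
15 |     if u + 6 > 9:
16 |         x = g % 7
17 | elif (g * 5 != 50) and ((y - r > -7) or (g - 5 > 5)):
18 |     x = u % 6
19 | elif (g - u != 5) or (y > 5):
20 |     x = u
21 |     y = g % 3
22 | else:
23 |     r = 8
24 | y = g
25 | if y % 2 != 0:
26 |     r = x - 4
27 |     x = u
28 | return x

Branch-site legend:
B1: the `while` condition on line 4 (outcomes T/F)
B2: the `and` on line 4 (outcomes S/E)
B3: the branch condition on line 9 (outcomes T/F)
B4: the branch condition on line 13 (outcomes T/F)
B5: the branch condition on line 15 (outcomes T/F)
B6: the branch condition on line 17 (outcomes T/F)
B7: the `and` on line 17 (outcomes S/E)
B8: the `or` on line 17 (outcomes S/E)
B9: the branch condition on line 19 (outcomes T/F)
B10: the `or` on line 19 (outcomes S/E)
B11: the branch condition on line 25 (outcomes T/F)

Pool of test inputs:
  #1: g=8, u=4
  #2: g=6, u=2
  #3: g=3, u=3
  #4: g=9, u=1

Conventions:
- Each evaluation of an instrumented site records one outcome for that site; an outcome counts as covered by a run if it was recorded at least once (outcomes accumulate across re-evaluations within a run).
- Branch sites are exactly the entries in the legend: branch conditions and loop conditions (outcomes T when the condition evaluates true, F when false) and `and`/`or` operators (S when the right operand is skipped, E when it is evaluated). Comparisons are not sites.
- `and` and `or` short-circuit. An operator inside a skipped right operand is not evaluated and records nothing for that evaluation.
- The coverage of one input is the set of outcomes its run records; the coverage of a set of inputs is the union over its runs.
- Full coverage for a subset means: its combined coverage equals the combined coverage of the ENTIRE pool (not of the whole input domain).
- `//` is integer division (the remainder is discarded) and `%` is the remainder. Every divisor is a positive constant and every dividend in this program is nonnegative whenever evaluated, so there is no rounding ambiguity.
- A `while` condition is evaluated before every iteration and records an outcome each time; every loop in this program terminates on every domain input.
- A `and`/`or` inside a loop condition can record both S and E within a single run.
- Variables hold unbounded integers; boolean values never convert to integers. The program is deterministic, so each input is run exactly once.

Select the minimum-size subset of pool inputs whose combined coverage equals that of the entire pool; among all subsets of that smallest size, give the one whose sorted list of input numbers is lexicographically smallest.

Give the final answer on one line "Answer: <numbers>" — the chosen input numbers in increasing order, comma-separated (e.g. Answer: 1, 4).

input #1 (g=8, u=4): covers B1=F, B2=E, B3=T, B4=F, B6=F, B7=E, B8=E, B9=T, B10=S, B11=F
input #2 (g=6, u=2): covers B1=F, B2=E, B3=F, B4=T, B5=F, B11=F
input #3 (g=3, u=3): covers B1=T, B1=F, B2=S, B2=E, B3=T, B4=T, B5=F, B11=T
input #4 (g=9, u=1): covers B1=T, B1=F, B2=S, B2=E, B3=T, B4=T, B5=F, B11=T
pool-wide coverage (16 outcomes): B1=T, B1=F, B2=S, B2=E, B3=T, B3=F, B4=T, B4=F, B5=F, B6=F, B7=E, B8=E, B9=T, B10=S, B11=T, B11=F
checked all size-1 subsets: none covers 16 outcomes (max 10/16)
checked all size-2 subsets: none covers 16 outcomes (max 15/16)
at size 3, {1, 2, 3} reaches all 16 outcomes; every lexicographically earlier size-3 subset fails

Answer: 1, 2, 3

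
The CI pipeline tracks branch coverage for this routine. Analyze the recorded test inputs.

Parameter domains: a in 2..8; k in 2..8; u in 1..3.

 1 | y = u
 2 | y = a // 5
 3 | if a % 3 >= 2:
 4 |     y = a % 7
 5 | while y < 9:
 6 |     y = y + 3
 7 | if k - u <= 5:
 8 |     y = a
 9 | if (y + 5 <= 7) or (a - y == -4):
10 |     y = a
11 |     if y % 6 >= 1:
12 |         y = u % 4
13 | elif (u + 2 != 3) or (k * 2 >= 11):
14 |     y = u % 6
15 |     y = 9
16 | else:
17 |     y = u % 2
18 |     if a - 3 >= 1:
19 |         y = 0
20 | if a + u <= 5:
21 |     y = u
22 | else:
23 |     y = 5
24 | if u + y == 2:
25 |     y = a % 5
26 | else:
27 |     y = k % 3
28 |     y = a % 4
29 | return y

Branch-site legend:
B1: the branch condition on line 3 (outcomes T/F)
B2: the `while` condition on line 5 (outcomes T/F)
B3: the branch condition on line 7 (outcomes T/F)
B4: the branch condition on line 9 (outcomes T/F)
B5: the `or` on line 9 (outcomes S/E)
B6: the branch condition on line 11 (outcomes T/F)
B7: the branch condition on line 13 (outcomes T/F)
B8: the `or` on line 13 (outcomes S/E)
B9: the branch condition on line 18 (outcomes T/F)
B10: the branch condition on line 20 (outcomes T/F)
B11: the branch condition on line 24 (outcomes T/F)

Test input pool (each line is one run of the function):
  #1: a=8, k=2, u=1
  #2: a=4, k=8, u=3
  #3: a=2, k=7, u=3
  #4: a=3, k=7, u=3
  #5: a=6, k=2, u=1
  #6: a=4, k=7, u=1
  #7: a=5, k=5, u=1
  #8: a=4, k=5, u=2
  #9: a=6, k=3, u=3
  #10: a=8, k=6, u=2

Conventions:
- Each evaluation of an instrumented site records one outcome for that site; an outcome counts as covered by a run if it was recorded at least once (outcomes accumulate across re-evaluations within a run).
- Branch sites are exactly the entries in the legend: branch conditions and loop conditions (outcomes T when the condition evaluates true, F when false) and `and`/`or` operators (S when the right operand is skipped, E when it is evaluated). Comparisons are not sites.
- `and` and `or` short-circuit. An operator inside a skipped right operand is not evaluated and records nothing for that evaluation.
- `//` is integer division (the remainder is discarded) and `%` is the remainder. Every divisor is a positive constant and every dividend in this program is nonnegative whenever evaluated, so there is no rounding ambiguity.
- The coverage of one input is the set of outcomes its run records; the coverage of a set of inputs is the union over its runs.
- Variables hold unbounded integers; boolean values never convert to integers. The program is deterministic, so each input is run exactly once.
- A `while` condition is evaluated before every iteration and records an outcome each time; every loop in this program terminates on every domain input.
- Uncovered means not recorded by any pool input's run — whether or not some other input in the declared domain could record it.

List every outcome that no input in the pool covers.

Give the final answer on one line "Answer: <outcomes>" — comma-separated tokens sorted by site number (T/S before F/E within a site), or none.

run #1 (a=8, k=2, u=1) runs B1->T, B2->T, B2->T, B2->T, B2->F, B3->T, B5->E, B4->F, B8->E, B7->F, B9->T, B10->F, B11->F; records B1=T, B2=T, B2=F, B3=T, B4=F, B5=E, B7=F, B8=E, B9=T, B10=F, B11=F
run #2 (a=4, k=8, u=3) runs B1->F, B2->T, B2->T, B2->T, B2->F, B3->T, B5->E, B4->F, B8->S, B7->T, B10->F, B11->F; records B1=F, B2=T, B2=F, B3=T, B4=F, B5=E, B7=T, B8=S, B10=F, B11=F
run #3 (a=2, k=7, u=3) runs B1->T, B2->T, B2->T, B2->T, B2->F, B3->T, B5->S, B4->T, B6->T, B10->T, B11->F; records B1=T, B2=T, B2=F, B3=T, B4=T, B5=S, B6=T, B10=T, B11=F
run #4 (a=3, k=7, u=3) runs B1->F, B2->T, B2->T, B2->T, B2->F, B3->T, B5->E, B4->F, B8->S, B7->T, B10->F, B11->F; records B1=F, B2=T, B2=F, B3=T, B4=F, B5=E, B7=T, B8=S, B10=F, B11=F
run #5 (a=6, k=2, u=1) runs B1->F, B2->T, B2->T, B2->T, B2->F, B3->T, B5->E, B4->F, B8->E, B7->F, B9->T, B10->F, B11->F; records B1=F, B2=T, B2=F, B3=T, B4=F, B5=E, B7=F, B8=E, B9=T, B10=F, B11=F
run #6 (a=4, k=7, u=1) runs B1->F, B2->T, B2->T, B2->T, B2->F, B3->F, B5->E, B4->F, B8->E, B7->T, B10->T, B11->T; records B1=F, B2=T, B2=F, B3=F, B4=F, B5=E, B7=T, B8=E, B10=T, B11=T
run #7 (a=5, k=5, u=1) runs B1->T, B2->T, B2->T, B2->F, B3->T, B5->E, B4->F, B8->E, B7->F, B9->T, B10->F, B11->F; records B1=T, B2=T, B2=F, B3=T, B4=F, B5=E, B7=F, B8=E, B9=T, B10=F, B11=F
run #8 (a=4, k=5, u=2) runs B1->F, B2->T, B2->T, B2->T, B2->F, B3->T, B5->E, B4->F, B8->S, B7->T, B10->F, B11->F; records B1=F, B2=T, B2=F, B3=T, B4=F, B5=E, B7=T, B8=S, B10=F, B11=F
run #9 (a=6, k=3, u=3) runs B1->F, B2->T, B2->T, B2->T, B2->F, B3->T, B5->E, B4->F, B8->S, B7->T, B10->F, B11->F; records B1=F, B2=T, B2=F, B3=T, B4=F, B5=E, B7=T, B8=S, B10=F, B11=F
run #10 (a=8, k=6, u=2) runs B1->T, B2->T, B2->T, B2->T, B2->F, B3->T, B5->E, B4->F, B8->S, B7->T, B10->F, B11->F; records B1=T, B2=T, B2=F, B3=T, B4=F, B5=E, B7=T, B8=S, B10=F, B11=F
union over the pool: B1=T, B1=F, B2=T, B2=F, B3=T, B3=F, B4=T, B4=F, B5=S, B5=E, B6=T, B7=T, B7=F, B8=S, B8=E, B9=T, B10=T, B10=F, B11=T, B11=F
uncovered (2 of 22): B6=F, B9=F

Answer: B6=F, B9=F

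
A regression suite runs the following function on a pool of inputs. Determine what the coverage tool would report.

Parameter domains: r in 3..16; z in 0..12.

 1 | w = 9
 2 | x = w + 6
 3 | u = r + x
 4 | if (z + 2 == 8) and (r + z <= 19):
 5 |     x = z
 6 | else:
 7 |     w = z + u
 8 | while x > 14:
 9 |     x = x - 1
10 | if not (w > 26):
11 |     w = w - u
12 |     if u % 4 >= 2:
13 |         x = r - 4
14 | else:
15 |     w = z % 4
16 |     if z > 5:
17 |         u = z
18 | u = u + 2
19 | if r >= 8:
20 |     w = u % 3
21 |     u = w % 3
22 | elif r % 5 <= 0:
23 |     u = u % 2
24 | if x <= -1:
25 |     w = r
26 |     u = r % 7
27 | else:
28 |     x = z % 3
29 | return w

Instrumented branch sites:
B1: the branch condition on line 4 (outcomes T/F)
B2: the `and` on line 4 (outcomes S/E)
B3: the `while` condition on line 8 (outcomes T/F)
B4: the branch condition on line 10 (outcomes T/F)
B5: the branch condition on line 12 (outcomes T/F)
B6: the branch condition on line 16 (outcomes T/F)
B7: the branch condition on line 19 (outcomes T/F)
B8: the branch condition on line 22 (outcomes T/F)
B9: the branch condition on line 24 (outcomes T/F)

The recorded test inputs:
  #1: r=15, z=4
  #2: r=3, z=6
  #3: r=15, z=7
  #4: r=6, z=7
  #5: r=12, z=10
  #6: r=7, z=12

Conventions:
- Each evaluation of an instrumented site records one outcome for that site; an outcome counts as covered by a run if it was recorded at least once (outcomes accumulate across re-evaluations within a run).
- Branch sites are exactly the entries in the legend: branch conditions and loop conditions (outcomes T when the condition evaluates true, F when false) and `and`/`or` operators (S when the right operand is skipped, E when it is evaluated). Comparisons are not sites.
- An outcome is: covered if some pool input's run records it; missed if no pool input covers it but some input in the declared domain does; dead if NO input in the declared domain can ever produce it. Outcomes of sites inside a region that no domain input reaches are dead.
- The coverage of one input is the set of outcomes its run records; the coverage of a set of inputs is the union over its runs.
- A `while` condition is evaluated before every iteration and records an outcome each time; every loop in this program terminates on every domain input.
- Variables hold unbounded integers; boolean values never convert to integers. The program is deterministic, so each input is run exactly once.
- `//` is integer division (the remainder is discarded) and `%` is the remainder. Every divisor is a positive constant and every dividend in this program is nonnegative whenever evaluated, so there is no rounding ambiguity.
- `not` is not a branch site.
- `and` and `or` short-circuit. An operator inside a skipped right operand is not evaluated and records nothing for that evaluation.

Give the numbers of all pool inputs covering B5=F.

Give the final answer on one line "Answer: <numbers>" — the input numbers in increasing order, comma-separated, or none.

input #1 (r=15, z=4): never hits B5=F
input #2 (r=3, z=6): never hits B5=F
input #3 (r=15, z=7): never hits B5=F
input #4 (r=6, z=7): never hits B5=F
input #5 (r=12, z=10): never hits B5=F
input #6 (r=7, z=12): never hits B5=F

Answer: none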